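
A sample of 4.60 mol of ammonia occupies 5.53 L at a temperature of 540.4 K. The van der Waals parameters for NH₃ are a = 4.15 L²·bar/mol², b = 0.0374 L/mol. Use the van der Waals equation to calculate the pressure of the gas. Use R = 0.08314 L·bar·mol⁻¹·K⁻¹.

P ≈ 35.70 bar

P = nRT/(V − nb) − a n²/V²
nRT/(V − nb) = (4.60)(0.08314)(540.4)/(5.53 − 4.60×0.0374) = 206.67/5.3580 = 38.572 bar
a n²/V² = (4.15)(4.60)²/(5.53)² = 2.8715 bar
P = 38.572 − 2.8715 = 35.70 bar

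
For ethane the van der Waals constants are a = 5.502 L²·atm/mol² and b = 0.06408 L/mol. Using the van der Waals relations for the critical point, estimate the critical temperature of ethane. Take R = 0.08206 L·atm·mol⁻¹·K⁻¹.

T_c ≈ 310.0 K

For a van der Waals gas, T_c = 8a/(27Rb).
T_c = 8×5.502/(27×0.08206×0.06408) = 44.016/0.14198 = 310.0 K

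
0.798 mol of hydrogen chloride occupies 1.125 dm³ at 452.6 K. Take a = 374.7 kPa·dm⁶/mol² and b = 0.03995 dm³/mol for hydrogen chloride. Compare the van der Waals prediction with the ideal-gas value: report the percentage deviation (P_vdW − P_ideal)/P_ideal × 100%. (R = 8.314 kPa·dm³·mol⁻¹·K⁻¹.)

Ideal: P_ideal = nRT/V = (0.798)(8.314)(452.6)/1.125 = 2669.16 kPa
vdW: P = nRT/(V − nb) − a n²/V² = 3002.81/1.09312 − 238.610/1.26563 = 2747.01 − 188.531 = 2558.48 kPa
% deviation = (2558.48 − 2669.16)/2669.16 × 100% = -4.15%

-4.15 %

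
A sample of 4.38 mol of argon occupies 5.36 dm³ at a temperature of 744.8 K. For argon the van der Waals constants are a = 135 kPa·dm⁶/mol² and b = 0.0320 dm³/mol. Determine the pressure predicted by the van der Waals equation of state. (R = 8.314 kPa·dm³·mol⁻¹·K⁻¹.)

P ≈ 5106 kPa

P = nRT/(V − nb) − a n²/V²
nRT/(V − nb) = (4.38)(8.314)(744.8)/(5.36 − 4.38×0.0320) = 27122/5.2198 = 5196.0 kPa
a n²/V² = (135)(4.38)²/(5.36)² = 90.147 kPa
P = 5196.0 − 90.147 = 5106 kPa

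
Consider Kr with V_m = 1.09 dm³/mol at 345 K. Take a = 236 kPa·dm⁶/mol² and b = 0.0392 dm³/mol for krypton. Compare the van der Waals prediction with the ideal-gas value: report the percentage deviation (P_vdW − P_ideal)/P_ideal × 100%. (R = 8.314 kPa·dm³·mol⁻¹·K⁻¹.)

-3.82 %

Ideal: P_ideal = RT/V_m = (8.314)(345)/1.09 = 2631.50 kPa
vdW: P = RT/(V_m − b) − a/V_m² = 2868.33/1.05080 − 236/1.18810 = 2729.66 − 198.636 = 2531.02 kPa
% deviation = (2531.02 − 2631.50)/2631.50 × 100% = -3.82%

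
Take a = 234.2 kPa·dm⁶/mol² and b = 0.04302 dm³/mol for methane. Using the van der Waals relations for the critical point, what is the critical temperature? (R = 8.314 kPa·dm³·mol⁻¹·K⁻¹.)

T_c ≈ 194.0 K

For a van der Waals gas, T_c = 8a/(27Rb).
T_c = 8×234.2/(27×8.314×0.04302) = 1873.6/9.6570 = 194.0 K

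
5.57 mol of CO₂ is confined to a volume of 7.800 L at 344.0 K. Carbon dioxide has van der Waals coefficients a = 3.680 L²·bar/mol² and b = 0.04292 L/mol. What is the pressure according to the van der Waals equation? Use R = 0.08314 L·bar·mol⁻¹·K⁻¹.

P ≈ 19.19 bar

P = nRT/(V − nb) − a n²/V²
nRT/(V − nb) = (5.57)(0.08314)(344.0)/(7.800 − 5.57×0.04292) = 159.30/7.5609 = 21.069 bar
a n²/V² = (3.680)(5.57)²/(7.800)² = 1.8766 bar
P = 21.069 − 1.8766 = 19.19 bar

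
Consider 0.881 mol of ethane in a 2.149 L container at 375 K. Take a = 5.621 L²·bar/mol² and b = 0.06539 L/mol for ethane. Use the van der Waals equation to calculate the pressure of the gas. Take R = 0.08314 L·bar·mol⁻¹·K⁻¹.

P = nRT/(V − nb) − a n²/V²
nRT/(V − nb) = (0.881)(0.08314)(375)/(2.149 − 0.881×0.06539) = 27.467/2.0914 = 13.133 bar
a n²/V² = (5.621)(0.881)²/(2.149)² = 0.94470 bar
P = 13.133 − 0.94470 = 12.19 bar

P ≈ 12.19 bar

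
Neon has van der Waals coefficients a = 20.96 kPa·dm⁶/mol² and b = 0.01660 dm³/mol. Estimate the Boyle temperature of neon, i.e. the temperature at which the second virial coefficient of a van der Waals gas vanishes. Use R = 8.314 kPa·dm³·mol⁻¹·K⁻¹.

For a van der Waals gas the second virial coefficient B₂ = b − a/(RT) vanishes at T_B = a/(Rb).
T_B = 20.96/(8.314×0.01660) = 20.96/0.13801 = 151.9 K

T_B ≈ 151.9 K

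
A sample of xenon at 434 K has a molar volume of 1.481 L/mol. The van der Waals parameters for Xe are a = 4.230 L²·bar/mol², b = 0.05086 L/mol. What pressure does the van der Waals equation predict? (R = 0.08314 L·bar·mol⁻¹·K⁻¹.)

P ≈ 23.30 bar

P = RT/(V_m − b) − a/V_m²
RT/(V_m − b) = (0.08314)(434)/(1.481 − 0.05086) = 36.083/1.4301 = 25.231 bar
a/V_m² = 4.230/(1.481)² = 1.9285 bar
P = 25.231 − 1.9285 = 23.30 bar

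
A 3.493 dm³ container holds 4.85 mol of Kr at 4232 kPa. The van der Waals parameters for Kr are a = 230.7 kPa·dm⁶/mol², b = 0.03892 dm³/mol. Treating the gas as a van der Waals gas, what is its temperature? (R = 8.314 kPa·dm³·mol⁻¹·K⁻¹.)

T = (P + a n²/V²)(V − nb)/(nR)
P + a n²/V² = 4232 + (230.7)(4.85)²/(3.493)² = 4676.8 kPa
V − nb = 3.493 − (4.85)(0.03892) = 3.3042 dm³
T = (4676.8)(3.3042)/((4.85)(8.314)) = 383.2 K

T ≈ 383.2 K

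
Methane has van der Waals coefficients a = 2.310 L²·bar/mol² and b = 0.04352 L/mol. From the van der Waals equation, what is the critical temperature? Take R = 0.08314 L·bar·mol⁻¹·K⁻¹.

For a van der Waals gas, T_c = 8a/(27Rb).
T_c = 8×2.310/(27×0.08314×0.04352) = 18.480/0.097693 = 189.2 K

T_c ≈ 189.2 K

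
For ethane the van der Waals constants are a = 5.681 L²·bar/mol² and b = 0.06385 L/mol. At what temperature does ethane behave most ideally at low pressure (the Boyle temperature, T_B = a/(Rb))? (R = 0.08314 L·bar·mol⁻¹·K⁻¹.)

T_B ≈ 1070 K

For a van der Waals gas the second virial coefficient B₂ = b − a/(RT) vanishes at T_B = a/(Rb).
T_B = 5.681/(0.08314×0.06385) = 5.681/0.0053085 = 1070 K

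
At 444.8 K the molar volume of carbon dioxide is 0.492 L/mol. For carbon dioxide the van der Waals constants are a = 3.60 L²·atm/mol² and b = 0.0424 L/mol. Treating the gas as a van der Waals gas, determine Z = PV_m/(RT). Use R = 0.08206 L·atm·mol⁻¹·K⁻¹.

P = RT/(V_m − b) − a/V_m² = (0.08206)(444.8)/(0.492 − 0.0424) − 3.60/(0.492)²
  = 36.500/0.44960 − 14.872 = 81.183 − 14.872 = 66.311 atm
Z = PV_m/(RT) = (66.311)(0.492)/((0.08206)(444.8)) = 32.625/36.500 = 0.8938

Z ≈ 0.8938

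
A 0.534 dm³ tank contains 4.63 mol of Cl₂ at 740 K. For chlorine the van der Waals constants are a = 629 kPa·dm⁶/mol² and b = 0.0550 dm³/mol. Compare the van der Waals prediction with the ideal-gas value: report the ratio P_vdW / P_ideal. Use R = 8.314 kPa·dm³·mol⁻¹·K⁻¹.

P_vdW / P_ideal ≈ 1.025

Ideal: P_ideal = nRT/V = (4.63)(8.314)(740)/0.534 = 53343.5 kPa
vdW: P = nRT/(V − nb) − a n²/V² = 28485.4/0.279350 − 13483.8/0.285156 = 101970 − 47285.7 = 54684 kPa
Ratio = 54684/53343.5 = 1.025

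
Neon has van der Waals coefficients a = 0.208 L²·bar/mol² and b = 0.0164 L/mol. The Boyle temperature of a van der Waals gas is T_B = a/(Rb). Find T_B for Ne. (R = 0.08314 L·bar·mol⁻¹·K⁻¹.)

For a van der Waals gas the second virial coefficient B₂ = b − a/(RT) vanishes at T_B = a/(Rb).
T_B = 0.208/(0.08314×0.0164) = 0.208/0.0013635 = 152.5 K

T_B ≈ 152.5 K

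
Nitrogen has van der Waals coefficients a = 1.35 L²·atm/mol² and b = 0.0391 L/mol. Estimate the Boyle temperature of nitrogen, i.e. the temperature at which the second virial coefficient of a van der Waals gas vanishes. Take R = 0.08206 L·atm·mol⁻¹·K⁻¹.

For a van der Waals gas the second virial coefficient B₂ = b − a/(RT) vanishes at T_B = a/(Rb).
T_B = 1.35/(0.08206×0.0391) = 1.35/0.0032085 = 420.8 K

T_B ≈ 420.8 K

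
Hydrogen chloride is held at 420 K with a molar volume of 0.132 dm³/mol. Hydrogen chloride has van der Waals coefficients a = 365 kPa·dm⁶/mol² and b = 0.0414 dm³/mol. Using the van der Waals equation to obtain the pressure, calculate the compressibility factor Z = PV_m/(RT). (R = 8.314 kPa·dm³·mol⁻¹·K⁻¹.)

P = RT/(V_m − b) − a/V_m² = (8.314)(420)/(0.132 − 0.0414) − 365/(0.132)²
  = 3491.9/0.090600 − 20948 = 38542 − 20948 = 17594 kPa
Z = PV_m/(RT) = (17594)(0.132)/((8.314)(420)) = 2322.4/3491.9 = 0.6651

Z ≈ 0.6651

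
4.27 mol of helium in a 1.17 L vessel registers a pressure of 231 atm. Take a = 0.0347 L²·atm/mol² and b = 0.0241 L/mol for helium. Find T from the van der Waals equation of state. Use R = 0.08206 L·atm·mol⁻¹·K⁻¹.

T = (P + a n²/V²)(V − nb)/(nR)
P + a n²/V² = 231 + (0.0347)(4.27)²/(1.17)² = 231.46 atm
V − nb = 1.17 − (4.27)(0.0241) = 1.0671 L
T = (231.46)(1.0671)/((4.27)(0.08206)) = 704.9 K

T ≈ 704.9 K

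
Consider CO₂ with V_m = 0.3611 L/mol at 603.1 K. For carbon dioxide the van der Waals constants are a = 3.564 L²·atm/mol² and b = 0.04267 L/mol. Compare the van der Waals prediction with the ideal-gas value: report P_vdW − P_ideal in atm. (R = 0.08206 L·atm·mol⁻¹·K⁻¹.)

Ideal: P_ideal = RT/V_m = (0.08206)(603.1)/0.3611 = 137.055 atm
vdW: P = RT/(V_m − b) − a/V_m² = 49.4904/0.318430 − 3.564/0.130393 = 155.420 − 27.3328 = 128.087 atm
ΔP = 128.087 − 137.055 = -8.97 atm

ΔP ≈ -8.97 atm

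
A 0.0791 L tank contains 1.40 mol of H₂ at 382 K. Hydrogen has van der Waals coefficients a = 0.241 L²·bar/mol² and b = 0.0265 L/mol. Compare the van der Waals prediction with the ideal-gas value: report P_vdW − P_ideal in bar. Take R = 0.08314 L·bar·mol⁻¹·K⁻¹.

ΔP ≈ 421.0 bar

Ideal: P_ideal = nRT/V = (1.40)(0.08314)(382)/0.0791 = 562.115 bar
vdW: P = nRT/(V − nb) − a n²/V² = 44.4633/0.0420000 − 0.472360/0.00625681 = 1058.65 − 75.4953 = 983.15 bar
ΔP = 983.15 − 562.115 = 421.0 bar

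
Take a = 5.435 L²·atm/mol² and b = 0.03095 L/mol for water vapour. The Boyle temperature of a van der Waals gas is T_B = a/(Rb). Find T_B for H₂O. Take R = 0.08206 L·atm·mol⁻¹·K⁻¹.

T_B ≈ 2140 K

For a van der Waals gas the second virial coefficient B₂ = b − a/(RT) vanishes at T_B = a/(Rb).
T_B = 5.435/(0.08206×0.03095) = 5.435/0.0025398 = 2140 K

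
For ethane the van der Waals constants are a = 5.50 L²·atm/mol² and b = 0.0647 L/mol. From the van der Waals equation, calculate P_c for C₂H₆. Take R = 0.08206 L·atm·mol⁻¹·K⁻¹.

P_c ≈ 48.66 atm

For a van der Waals gas, P_c = a/(27b²).
P_c = 5.50/(27×(0.0647)²) = 5.50/0.11302 = 48.66 atm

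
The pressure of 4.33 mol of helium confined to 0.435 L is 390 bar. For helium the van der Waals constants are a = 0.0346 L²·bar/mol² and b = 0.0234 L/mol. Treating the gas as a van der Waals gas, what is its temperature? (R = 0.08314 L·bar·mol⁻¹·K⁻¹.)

T ≈ 364.7 K

T = (P + a n²/V²)(V − nb)/(nR)
P + a n²/V² = 390 + (0.0346)(4.33)²/(0.435)² = 393.43 bar
V − nb = 0.435 − (4.33)(0.0234) = 0.33368 L
T = (393.43)(0.33368)/((4.33)(0.08314)) = 364.7 K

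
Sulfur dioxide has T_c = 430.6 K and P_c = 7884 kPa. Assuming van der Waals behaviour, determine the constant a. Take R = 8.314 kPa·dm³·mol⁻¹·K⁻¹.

a ≈ 685.8 kPa·dm⁶/mol²

From T_c = 8a/(27Rb) and P_c = a/(27b²): a = 27 R² T_c²/(64 P_c).
a = 27×(8.314)²×(430.6)²/(64×7884) = 346044424/504576 = 685.8 kPa·dm⁶/mol²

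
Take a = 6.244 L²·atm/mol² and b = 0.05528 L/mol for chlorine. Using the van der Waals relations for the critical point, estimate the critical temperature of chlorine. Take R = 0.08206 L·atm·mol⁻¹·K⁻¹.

For a van der Waals gas, T_c = 8a/(27Rb).
T_c = 8×6.244/(27×0.08206×0.05528) = 49.952/0.12248 = 407.8 K

T_c ≈ 407.8 K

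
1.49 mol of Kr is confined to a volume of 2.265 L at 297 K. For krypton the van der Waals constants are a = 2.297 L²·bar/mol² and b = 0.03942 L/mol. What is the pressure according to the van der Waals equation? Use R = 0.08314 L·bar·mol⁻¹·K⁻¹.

P ≈ 15.68 bar

P = nRT/(V − nb) − a n²/V²
nRT/(V − nb) = (1.49)(0.08314)(297)/(2.265 − 1.49×0.03942) = 36.792/2.2063 = 16.676 bar
a n²/V² = (2.297)(1.49)²/(2.265)² = 0.99402 bar
P = 16.676 − 0.99402 = 15.68 bar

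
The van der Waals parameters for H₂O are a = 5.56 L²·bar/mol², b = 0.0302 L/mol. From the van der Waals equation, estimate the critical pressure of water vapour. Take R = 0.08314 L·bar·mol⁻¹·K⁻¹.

P_c ≈ 225.8 bar

For a van der Waals gas, P_c = a/(27b²).
P_c = 5.56/(27×(0.0302)²) = 5.56/0.024625 = 225.8 bar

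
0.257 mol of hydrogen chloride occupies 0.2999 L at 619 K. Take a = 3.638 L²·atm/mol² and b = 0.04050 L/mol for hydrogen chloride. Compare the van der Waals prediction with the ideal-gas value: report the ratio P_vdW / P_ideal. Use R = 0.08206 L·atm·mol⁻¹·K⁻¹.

P_vdW / P_ideal ≈ 0.9746

Ideal: P_ideal = nRT/V = (0.257)(0.08206)(619)/0.2999 = 43.5290 atm
vdW: P = nRT/(V − nb) − a n²/V² = 13.0544/0.289492 − 0.240286/0.0899400 = 45.0942 − 2.67163 = 42.4226 atm
Ratio = 42.4226/43.5290 = 0.9746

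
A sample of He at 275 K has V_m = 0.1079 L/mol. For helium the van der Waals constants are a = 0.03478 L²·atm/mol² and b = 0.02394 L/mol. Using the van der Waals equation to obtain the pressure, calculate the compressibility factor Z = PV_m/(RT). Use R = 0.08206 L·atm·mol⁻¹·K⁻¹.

P = RT/(V_m − b) − a/V_m² = (0.08206)(275)/(0.1079 − 0.02394) − 0.03478/(0.1079)²
  = 22.567/0.083960 − 2.9874 = 268.78 − 2.9874 = 265.79 atm
Z = PV_m/(RT) = (265.79)(0.1079)/((0.08206)(275)) = 28.679/22.567 = 1.271

Z ≈ 1.271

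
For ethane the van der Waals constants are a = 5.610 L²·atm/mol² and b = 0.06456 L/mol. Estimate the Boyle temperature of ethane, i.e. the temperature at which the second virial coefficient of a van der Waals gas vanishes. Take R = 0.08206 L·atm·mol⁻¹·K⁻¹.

T_B ≈ 1059 K

For a van der Waals gas the second virial coefficient B₂ = b − a/(RT) vanishes at T_B = a/(Rb).
T_B = 5.610/(0.08206×0.06456) = 5.610/0.0052978 = 1059 K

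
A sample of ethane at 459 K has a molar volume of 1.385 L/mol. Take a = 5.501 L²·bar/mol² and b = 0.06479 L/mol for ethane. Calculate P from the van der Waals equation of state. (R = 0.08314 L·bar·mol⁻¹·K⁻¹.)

P ≈ 26.04 bar

P = RT/(V_m − b) − a/V_m²
RT/(V_m − b) = (0.08314)(459)/(1.385 − 0.06479) = 38.161/1.3202 = 28.905 bar
a/V_m² = 5.501/(1.385)² = 2.8678 bar
P = 28.905 − 2.8678 = 26.04 bar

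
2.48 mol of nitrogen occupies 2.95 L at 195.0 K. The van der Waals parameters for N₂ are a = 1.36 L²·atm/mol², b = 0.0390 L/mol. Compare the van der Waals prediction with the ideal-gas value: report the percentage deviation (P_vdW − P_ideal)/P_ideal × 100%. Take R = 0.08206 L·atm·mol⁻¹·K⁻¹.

Ideal: P_ideal = nRT/V = (2.48)(0.08206)(195.0)/2.95 = 13.4523 atm
vdW: P = nRT/(V − nb) − a n²/V² = 39.6842/2.85328 − 8.36454/8.70250 = 13.9083 − 0.961165 = 12.9471 atm
% deviation = (12.9471 − 13.4523)/13.4523 × 100% = -3.76%

-3.76 %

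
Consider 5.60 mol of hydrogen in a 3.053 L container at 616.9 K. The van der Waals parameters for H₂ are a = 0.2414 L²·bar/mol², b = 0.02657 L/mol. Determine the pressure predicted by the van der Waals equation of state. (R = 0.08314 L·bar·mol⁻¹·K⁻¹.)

P = nRT/(V − nb) − a n²/V²
nRT/(V − nb) = (5.60)(0.08314)(616.9)/(3.053 − 5.60×0.02657) = 287.22/2.9042 = 98.898 bar
a n²/V² = (0.2414)(5.60)²/(3.053)² = 0.81219 bar
P = 98.898 − 0.81219 = 98.09 bar

P ≈ 98.09 bar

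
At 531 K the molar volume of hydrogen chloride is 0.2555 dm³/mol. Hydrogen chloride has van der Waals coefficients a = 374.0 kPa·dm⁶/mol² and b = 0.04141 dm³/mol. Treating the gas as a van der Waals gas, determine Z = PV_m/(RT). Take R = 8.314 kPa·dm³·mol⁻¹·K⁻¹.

P = RT/(V_m − b) − a/V_m² = (8.314)(531)/(0.2555 − 0.04141) − 374.0/(0.2555)²
  = 4414.7/0.21409 − 5729.1 = 20621 − 5729.1 = 14892 kPa
Z = PV_m/(RT) = (14892)(0.2555)/((8.314)(531)) = 3804.9/4414.7 = 0.8619

Z ≈ 0.8619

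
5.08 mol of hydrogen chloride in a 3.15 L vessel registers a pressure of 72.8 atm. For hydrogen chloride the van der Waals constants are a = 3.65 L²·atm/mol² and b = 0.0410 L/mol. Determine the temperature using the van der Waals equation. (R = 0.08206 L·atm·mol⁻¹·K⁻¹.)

T = (P + a n²/V²)(V − nb)/(nR)
P + a n²/V² = 72.8 + (3.65)(5.08)²/(3.15)² = 82.293 atm
V − nb = 3.15 − (5.08)(0.0410) = 2.9417 L
T = (82.293)(2.9417)/((5.08)(0.08206)) = 580.7 K

T ≈ 580.7 K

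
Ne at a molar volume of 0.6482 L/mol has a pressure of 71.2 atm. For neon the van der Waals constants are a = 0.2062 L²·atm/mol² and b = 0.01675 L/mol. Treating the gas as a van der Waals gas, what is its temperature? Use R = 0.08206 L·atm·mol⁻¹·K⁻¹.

T ≈ 551.7 K

T = (P + a/V_m²)(V_m − b)/R
P + a/V_m² = 71.2 + 0.2062/(0.6482)² = 71.691 atm
V_m − b = 0.6482 − 0.01675 = 0.63145 L/mol
T = (71.691)(0.63145)/0.08206 = 551.7 K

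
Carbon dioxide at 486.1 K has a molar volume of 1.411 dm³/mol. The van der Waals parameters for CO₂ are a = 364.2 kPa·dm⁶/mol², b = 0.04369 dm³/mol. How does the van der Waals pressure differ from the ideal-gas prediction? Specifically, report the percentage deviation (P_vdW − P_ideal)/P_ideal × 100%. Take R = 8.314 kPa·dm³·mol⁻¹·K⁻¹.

Ideal: P_ideal = RT/V_m = (8.314)(486.1)/1.411 = 2864.23 kPa
vdW: P = RT/(V_m − b) − a/V_m² = 4041.44/1.36731 − 364.2/1.99092 = 2955.76 − 182.931 = 2772.83 kPa
% deviation = (2772.83 − 2864.23)/2864.23 × 100% = -3.19%

-3.19 %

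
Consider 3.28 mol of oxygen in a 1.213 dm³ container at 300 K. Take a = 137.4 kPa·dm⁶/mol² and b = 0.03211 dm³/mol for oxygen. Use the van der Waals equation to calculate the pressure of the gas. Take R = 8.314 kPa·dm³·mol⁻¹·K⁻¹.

P = nRT/(V − nb) − a n²/V²
nRT/(V − nb) = (3.28)(8.314)(300)/(1.213 − 3.28×0.03211) = 8181.0/1.1077 = 7385.6 kPa
a n²/V² = (137.4)(3.28)²/(1.213)² = 1004.6 kPa
P = 7385.6 − 1004.6 = 6381 kPa

P ≈ 6381 kPa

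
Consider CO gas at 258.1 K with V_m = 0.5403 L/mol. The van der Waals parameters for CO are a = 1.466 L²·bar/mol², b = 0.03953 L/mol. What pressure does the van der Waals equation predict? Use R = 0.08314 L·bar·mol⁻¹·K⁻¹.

P = RT/(V_m − b) − a/V_m²
RT/(V_m − b) = (0.08314)(258.1)/(0.5403 − 0.03953) = 21.458/0.50077 = 42.850 bar
a/V_m² = 1.466/(0.5403)² = 5.0219 bar
P = 42.850 − 5.0219 = 37.83 bar

P ≈ 37.83 bar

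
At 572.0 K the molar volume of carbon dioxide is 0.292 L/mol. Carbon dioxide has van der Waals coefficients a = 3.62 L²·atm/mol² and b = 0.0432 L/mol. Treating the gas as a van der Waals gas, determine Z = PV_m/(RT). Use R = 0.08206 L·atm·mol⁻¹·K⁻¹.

P = RT/(V_m − b) − a/V_m² = (0.08206)(572.0)/(0.292 − 0.0432) − 3.62/(0.292)²
  = 46.938/0.24880 − 42.456 = 188.66 − 42.456 = 146.20 atm
Z = PV_m/(RT) = (146.20)(0.292)/((0.08206)(572.0)) = 42.690/46.938 = 0.9095

Z ≈ 0.9095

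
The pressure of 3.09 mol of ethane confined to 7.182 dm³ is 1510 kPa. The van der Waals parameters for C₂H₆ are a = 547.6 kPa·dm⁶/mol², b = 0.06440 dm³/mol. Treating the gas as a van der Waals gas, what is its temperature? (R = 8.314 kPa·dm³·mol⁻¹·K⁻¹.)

T ≈ 438.0 K

T = (P + a n²/V²)(V − nb)/(nR)
P + a n²/V² = 1510 + (547.6)(3.09)²/(7.182)² = 1611.4 kPa
V − nb = 7.182 − (3.09)(0.06440) = 6.9830 dm³
T = (1611.4)(6.9830)/((3.09)(8.314)) = 438.0 K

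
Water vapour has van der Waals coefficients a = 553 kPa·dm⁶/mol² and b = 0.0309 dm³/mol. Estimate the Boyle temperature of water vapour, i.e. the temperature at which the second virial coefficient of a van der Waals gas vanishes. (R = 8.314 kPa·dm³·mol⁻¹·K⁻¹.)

T_B ≈ 2153 K

For a van der Waals gas the second virial coefficient B₂ = b − a/(RT) vanishes at T_B = a/(Rb).
T_B = 553/(8.314×0.0309) = 553/0.25690 = 2153 K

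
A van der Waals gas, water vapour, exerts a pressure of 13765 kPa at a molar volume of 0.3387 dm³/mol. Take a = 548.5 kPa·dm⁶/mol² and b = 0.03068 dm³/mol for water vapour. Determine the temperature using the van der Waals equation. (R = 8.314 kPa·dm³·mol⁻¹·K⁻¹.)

T = (P + a/V_m²)(V_m − b)/R
P + a/V_m² = 13765 + 548.5/(0.3387)² = 18546 kPa
V_m − b = 0.3387 − 0.03068 = 0.30802 dm³/mol
T = (18546)(0.30802)/8.314 = 687.1 K

T ≈ 687.1 K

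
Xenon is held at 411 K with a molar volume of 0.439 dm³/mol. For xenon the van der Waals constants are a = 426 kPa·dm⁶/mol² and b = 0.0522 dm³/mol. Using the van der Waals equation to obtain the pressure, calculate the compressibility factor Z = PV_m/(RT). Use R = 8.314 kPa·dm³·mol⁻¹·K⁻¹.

Z ≈ 0.8510

P = RT/(V_m − b) − a/V_m² = (8.314)(411)/(0.439 − 0.0522) − 426/(0.439)²
  = 3417.1/0.38680 − 2210.4 = 8834.3 − 2210.4 = 6623.9 kPa
Z = PV_m/(RT) = (6623.9)(0.439)/((8.314)(411)) = 2907.9/3417.1 = 0.8510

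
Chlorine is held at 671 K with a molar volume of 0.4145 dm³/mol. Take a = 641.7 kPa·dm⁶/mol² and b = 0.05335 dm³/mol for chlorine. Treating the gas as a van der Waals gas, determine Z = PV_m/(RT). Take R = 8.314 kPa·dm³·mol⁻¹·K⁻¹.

Z ≈ 0.8702

P = RT/(V_m − b) − a/V_m² = (8.314)(671)/(0.4145 − 0.05335) − 641.7/(0.4145)²
  = 5578.7/0.36115 − 3734.9 = 15447 − 3734.9 = 11712 kPa
Z = PV_m/(RT) = (11712)(0.4145)/((8.314)(671)) = 4854.6/5578.7 = 0.8702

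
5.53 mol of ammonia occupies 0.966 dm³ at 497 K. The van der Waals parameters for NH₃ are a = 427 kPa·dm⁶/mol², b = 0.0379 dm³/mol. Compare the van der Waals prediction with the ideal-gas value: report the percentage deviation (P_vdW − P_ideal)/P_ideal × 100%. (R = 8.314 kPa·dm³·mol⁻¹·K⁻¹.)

Ideal: P_ideal = nRT/V = (5.53)(8.314)(497)/0.966 = 23654.5 kPa
vdW: P = nRT/(V − nb) − a n²/V² = 22850.3/0.756413 − 13058.0/0.933156 = 30208.8 − 13993.4 = 16215.4 kPa
% deviation = (16215.4 − 23654.5)/23654.5 × 100% = -31.45%

-31.45 %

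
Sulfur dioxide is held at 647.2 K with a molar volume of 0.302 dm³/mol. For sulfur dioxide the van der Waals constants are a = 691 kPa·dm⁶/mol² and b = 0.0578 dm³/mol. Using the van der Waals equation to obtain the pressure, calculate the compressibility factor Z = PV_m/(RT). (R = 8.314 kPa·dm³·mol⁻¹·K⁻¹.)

Z ≈ 0.8115

P = RT/(V_m − b) − a/V_m² = (8.314)(647.2)/(0.302 − 0.0578) − 691/(0.302)²
  = 5380.8/0.24420 − 7576.4 = 22034 − 7576.4 = 14458 kPa
Z = PV_m/(RT) = (14458)(0.302)/((8.314)(647.2)) = 4366.3/5380.8 = 0.8115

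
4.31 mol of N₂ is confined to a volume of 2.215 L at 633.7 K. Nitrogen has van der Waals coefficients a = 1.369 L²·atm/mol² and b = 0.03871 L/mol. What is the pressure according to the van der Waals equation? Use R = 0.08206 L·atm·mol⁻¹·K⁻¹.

P = nRT/(V − nb) − a n²/V²
nRT/(V − nb) = (4.31)(0.08206)(633.7)/(2.215 − 4.31×0.03871) = 224.13/2.0482 = 109.43 atm
a n²/V² = (1.369)(4.31)²/(2.215)² = 5.1833 atm
P = 109.43 − 5.1833 = 104.2 atm

P ≈ 104.2 atm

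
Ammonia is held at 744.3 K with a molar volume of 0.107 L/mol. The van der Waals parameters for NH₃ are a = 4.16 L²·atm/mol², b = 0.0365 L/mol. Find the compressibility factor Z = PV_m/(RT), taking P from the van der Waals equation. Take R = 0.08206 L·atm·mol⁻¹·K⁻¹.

P = RT/(V_m − b) − a/V_m² = (0.08206)(744.3)/(0.107 − 0.0365) − 4.16/(0.107)²
  = 61.077/0.070500 − 363.35 = 866.34 − 363.35 = 502.99 atm
Z = PV_m/(RT) = (502.99)(0.107)/((0.08206)(744.3)) = 53.820/61.077 = 0.8812

Z ≈ 0.8812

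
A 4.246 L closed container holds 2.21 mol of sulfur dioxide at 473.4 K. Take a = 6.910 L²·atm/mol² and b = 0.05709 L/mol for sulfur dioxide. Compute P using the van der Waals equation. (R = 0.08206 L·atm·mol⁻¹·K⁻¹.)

P ≈ 18.97 atm

P = nRT/(V − nb) − a n²/V²
nRT/(V − nb) = (2.21)(0.08206)(473.4)/(4.246 − 2.21×0.05709) = 85.852/4.1198 = 20.839 atm
a n²/V² = (6.910)(2.21)²/(4.246)² = 1.8720 atm
P = 20.839 − 1.8720 = 18.97 atm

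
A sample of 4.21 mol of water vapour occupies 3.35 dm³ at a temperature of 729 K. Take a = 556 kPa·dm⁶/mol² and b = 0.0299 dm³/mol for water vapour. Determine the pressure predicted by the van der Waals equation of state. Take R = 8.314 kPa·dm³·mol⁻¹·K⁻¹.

P = nRT/(V − nb) − a n²/V²
nRT/(V − nb) = (4.21)(8.314)(729)/(3.35 − 4.21×0.0299) = 25516/3.2241 = 7914.1 kPa
a n²/V² = (556)(4.21)²/(3.35)² = 878.11 kPa
P = 7914.1 − 878.11 = 7036 kPa

P ≈ 7036 kPa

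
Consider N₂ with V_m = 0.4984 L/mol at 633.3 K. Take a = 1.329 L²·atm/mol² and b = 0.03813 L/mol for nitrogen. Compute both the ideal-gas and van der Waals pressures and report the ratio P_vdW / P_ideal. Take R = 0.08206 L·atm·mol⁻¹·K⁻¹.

Ideal: P_ideal = RT/V_m = (0.08206)(633.3)/0.4984 = 104.271 atm
vdW: P = RT/(V_m − b) − a/V_m² = 51.9686/0.460270 − 1.329/0.248403 = 112.909 − 5.35018 = 107.559 atm
Ratio = 107.559/104.271 = 1.032

P_vdW / P_ideal ≈ 1.032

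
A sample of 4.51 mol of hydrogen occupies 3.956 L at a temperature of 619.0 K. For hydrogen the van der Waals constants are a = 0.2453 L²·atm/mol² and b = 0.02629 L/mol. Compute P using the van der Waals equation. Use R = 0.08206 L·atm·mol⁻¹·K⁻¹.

P = nRT/(V − nb) − a n²/V²
nRT/(V − nb) = (4.51)(0.08206)(619.0)/(3.956 − 4.51×0.02629) = 229.09/3.8374 = 59.699 atm
a n²/V² = (0.2453)(4.51)²/(3.956)² = 0.31881 atm
P = 59.699 − 0.31881 = 59.38 atm

P ≈ 59.38 atm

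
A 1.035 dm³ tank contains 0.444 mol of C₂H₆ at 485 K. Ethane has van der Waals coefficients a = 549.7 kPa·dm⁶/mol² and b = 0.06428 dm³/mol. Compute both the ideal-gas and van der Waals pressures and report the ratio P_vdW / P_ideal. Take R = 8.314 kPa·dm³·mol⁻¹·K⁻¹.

P_vdW / P_ideal ≈ 0.9699

Ideal: P_ideal = nRT/V = (0.444)(8.314)(485)/1.035 = 1729.79 kPa
vdW: P = nRT/(V − nb) − a n²/V² = 1790.34/1.00646 − 108.366/1.07123 = 1778.85 − 101.160 = 1677.69 kPa
Ratio = 1677.69/1729.79 = 0.9699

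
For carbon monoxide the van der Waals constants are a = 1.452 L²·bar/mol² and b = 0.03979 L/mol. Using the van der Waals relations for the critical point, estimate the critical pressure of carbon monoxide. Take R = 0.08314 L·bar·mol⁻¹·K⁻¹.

For a van der Waals gas, P_c = a/(27b²).
P_c = 1.452/(27×(0.03979)²) = 1.452/0.042748 = 33.97 bar

P_c ≈ 33.97 bar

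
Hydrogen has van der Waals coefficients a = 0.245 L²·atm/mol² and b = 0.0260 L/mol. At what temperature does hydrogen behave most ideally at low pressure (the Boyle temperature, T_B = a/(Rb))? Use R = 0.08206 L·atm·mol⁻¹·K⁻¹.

For a van der Waals gas the second virial coefficient B₂ = b − a/(RT) vanishes at T_B = a/(Rb).
T_B = 0.245/(0.08206×0.0260) = 0.245/0.0021336 = 114.8 K

T_B ≈ 114.8 K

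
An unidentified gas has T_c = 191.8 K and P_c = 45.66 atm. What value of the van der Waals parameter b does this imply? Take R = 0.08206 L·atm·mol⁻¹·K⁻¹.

From T_c = 8a/(27Rb) and P_c = a/(27b²): b = R T_c/(8 P_c).
b = (0.08206)(191.8)/(8×45.66) = 15.739/365.28 = 0.04309 L/mol

b ≈ 0.04309 L/mol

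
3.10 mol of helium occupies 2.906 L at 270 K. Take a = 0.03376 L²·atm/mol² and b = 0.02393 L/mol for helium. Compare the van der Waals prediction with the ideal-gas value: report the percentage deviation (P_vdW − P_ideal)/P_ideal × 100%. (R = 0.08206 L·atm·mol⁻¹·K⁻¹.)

Ideal: P_ideal = nRT/V = (3.10)(0.08206)(270)/2.906 = 23.6353 atm
vdW: P = nRT/(V − nb) − a n²/V² = 68.6842/2.83182 − 0.324434/8.44484 = 24.2544 − 0.0384180 = 24.2160 atm
% deviation = (24.2160 − 23.6353)/23.6353 × 100% = 2.46%

2.46 %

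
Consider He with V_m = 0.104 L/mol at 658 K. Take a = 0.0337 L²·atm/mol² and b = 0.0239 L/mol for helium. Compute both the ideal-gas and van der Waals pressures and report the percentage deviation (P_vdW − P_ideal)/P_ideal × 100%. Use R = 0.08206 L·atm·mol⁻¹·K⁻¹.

29.24 %

Ideal: P_ideal = RT/V_m = (0.08206)(658)/0.104 = 519.187 atm
vdW: P = RT/(V_m − b) − a/V_m² = 53.9955/0.0801000 − 0.0337/0.0108160 = 674.101 − 3.11575 = 670.985 atm
% deviation = (670.985 − 519.187)/519.187 × 100% = 29.24%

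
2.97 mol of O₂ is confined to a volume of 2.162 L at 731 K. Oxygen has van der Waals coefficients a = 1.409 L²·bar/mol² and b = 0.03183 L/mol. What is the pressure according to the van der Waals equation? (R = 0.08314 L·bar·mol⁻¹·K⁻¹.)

P ≈ 84.65 bar

P = nRT/(V − nb) − a n²/V²
nRT/(V − nb) = (2.97)(0.08314)(731)/(2.162 − 2.97×0.03183) = 180.50/2.0675 = 87.304 bar
a n²/V² = (1.409)(2.97)²/(2.162)² = 2.6590 bar
P = 87.304 − 2.6590 = 84.65 bar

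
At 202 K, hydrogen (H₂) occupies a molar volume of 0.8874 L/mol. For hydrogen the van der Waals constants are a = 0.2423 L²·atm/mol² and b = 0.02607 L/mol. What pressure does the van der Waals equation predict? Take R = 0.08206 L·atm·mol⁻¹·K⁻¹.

P ≈ 18.94 atm

P = RT/(V_m − b) − a/V_m²
RT/(V_m − b) = (0.08206)(202)/(0.8874 − 0.02607) = 16.576/0.86133 = 19.245 atm
a/V_m² = 0.2423/(0.8874)² = 0.30769 atm
P = 19.245 − 0.30769 = 18.94 atm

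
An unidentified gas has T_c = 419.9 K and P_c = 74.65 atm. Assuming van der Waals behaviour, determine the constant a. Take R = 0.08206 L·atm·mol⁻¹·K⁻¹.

a ≈ 6.710 L²·atm/mol²

From T_c = 8a/(27Rb) and P_c = a/(27b²): a = 27 R² T_c²/(64 P_c).
a = 27×(0.08206)²×(419.9)²/(64×74.65) = 32057/4777.6 = 6.710 L²·atm/mol²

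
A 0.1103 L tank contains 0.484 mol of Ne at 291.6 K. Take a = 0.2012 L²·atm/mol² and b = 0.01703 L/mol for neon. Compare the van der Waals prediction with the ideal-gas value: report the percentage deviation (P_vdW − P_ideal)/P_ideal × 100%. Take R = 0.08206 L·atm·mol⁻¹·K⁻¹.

4.39 %

Ideal: P_ideal = nRT/V = (0.484)(0.08206)(291.6)/0.1103 = 105.000 atm
vdW: P = nRT/(V − nb) − a n²/V² = 11.5815/0.102057 − 0.0471323/0.0121661 = 113.481 − 3.87407 = 109.607 atm
% deviation = (109.607 − 105.000)/105.000 × 100% = 4.39%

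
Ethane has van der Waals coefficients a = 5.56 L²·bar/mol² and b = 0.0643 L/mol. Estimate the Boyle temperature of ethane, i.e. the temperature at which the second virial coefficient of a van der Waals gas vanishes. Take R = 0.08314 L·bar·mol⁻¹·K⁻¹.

For a van der Waals gas the second virial coefficient B₂ = b − a/(RT) vanishes at T_B = a/(Rb).
T_B = 5.56/(0.08314×0.0643) = 5.56/0.0053459 = 1040 K

T_B ≈ 1040 K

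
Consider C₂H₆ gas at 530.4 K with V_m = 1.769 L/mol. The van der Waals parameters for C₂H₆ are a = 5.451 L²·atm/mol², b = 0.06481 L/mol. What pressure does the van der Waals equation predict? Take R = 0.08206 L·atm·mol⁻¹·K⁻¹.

P = RT/(V_m − b) − a/V_m²
RT/(V_m − b) = (0.08206)(530.4)/(1.769 − 0.06481) = 43.525/1.7042 = 25.540 atm
a/V_m² = 5.451/(1.769)² = 1.7419 atm
P = 25.540 − 1.7419 = 23.80 atm

P ≈ 23.80 atm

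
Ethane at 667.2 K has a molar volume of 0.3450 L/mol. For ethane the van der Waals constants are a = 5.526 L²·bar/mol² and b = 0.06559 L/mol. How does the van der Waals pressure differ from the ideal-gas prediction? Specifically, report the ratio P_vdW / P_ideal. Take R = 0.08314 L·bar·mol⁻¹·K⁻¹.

Ideal: P_ideal = RT/V_m = (0.08314)(667.2)/0.3450 = 160.786 bar
vdW: P = RT/(V_m − b) − a/V_m² = 55.4710/0.279410 − 5.526/0.119025 = 198.529 − 46.4272 = 152.102 bar
Ratio = 152.102/160.786 = 0.9460

P_vdW / P_ideal ≈ 0.9460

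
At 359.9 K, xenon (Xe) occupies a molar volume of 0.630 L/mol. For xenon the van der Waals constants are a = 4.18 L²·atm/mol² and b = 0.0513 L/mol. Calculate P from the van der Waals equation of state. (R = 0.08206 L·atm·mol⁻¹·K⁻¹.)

P = RT/(V_m − b) − a/V_m²
RT/(V_m − b) = (0.08206)(359.9)/(0.630 − 0.0513) = 29.533/0.57870 = 51.033 atm
a/V_m² = 4.18/(0.630)² = 10.532 atm
P = 51.033 − 10.532 = 40.50 atm

P ≈ 40.50 atm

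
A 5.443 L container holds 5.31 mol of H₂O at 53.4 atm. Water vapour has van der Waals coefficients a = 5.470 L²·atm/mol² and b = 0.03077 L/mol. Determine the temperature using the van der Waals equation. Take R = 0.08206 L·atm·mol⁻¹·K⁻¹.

T = (P + a n²/V²)(V − nb)/(nR)
P + a n²/V² = 53.4 + (5.470)(5.31)²/(5.443)² = 58.606 atm
V − nb = 5.443 − (5.31)(0.03077) = 5.2796 L
T = (58.606)(5.2796)/((5.31)(0.08206)) = 710.1 K

T ≈ 710.1 K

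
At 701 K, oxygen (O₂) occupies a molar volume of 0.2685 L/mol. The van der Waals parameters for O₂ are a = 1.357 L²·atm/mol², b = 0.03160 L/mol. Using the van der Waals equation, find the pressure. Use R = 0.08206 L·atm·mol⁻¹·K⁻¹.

P ≈ 224.0 atm

P = RT/(V_m − b) − a/V_m²
RT/(V_m − b) = (0.08206)(701)/(0.2685 − 0.03160) = 57.524/0.23690 = 242.82 atm
a/V_m² = 1.357/(0.2685)² = 18.823 atm
P = 242.82 − 18.823 = 224.0 atm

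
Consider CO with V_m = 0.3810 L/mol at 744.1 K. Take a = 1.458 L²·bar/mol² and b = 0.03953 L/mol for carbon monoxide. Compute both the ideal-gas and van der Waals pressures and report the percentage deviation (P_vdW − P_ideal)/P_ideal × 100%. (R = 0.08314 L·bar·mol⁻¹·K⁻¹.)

5.39 %

Ideal: P_ideal = RT/V_m = (0.08314)(744.1)/0.3810 = 162.374 bar
vdW: P = RT/(V_m − b) − a/V_m² = 61.8645/0.341470 − 1.458/0.145161 = 181.171 − 10.0440 = 171.127 bar
% deviation = (171.127 − 162.374)/162.374 × 100% = 5.39%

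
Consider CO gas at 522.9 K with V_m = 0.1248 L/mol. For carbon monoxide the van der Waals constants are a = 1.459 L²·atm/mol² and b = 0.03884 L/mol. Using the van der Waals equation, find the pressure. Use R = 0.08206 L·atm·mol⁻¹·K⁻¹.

P ≈ 405.5 atm

P = RT/(V_m − b) − a/V_m²
RT/(V_m − b) = (0.08206)(522.9)/(0.1248 − 0.03884) = 42.909/0.085960 = 499.17 atm
a/V_m² = 1.459/(0.1248)² = 93.676 atm
P = 499.17 − 93.676 = 405.5 atm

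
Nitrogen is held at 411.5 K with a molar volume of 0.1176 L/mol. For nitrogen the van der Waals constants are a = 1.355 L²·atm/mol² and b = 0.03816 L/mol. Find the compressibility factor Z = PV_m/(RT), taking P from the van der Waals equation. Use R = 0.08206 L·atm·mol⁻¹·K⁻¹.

Z ≈ 1.139

P = RT/(V_m − b) − a/V_m² = (0.08206)(411.5)/(0.1176 − 0.03816) − 1.355/(0.1176)²
  = 33.768/0.079440 − 97.977 = 425.08 − 97.977 = 327.10 atm
Z = PV_m/(RT) = (327.10)(0.1176)/((0.08206)(411.5)) = 38.467/33.768 = 1.139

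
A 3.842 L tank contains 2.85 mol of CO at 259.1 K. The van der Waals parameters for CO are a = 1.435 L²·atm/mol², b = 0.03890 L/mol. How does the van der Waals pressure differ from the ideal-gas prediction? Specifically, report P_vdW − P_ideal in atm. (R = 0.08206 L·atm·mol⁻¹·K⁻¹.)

ΔP ≈ -0.321 atm

Ideal: P_ideal = nRT/V = (2.85)(0.08206)(259.1)/3.842 = 15.7720 atm
vdW: P = nRT/(V − nb) − a n²/V² = 60.5960/3.73114 − 11.6558/14.7610 = 16.2406 − 0.789635 = 15.4510 atm
ΔP = 15.4510 − 15.7720 = -0.321 atm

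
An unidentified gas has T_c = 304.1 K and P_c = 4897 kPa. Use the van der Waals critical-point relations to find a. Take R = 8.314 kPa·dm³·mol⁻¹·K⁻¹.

a ≈ 550.7 kPa·dm⁶/mol²

From T_c = 8a/(27Rb) and P_c = a/(27b²): a = 27 R² T_c²/(64 P_c).
a = 27×(8.314)²×(304.1)²/(64×4897) = 172590404/313408 = 550.7 kPa·dm⁶/mol²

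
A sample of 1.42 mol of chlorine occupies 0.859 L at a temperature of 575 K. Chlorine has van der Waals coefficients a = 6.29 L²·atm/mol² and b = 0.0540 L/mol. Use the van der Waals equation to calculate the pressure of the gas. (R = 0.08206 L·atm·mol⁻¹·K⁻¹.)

P ≈ 68.46 atm

P = nRT/(V − nb) − a n²/V²
nRT/(V − nb) = (1.42)(0.08206)(575)/(0.859 − 1.42×0.0540) = 67.002/0.78232 = 85.645 atm
a n²/V² = (6.29)(1.42)²/(0.859)² = 17.189 atm
P = 85.645 − 17.189 = 68.46 atm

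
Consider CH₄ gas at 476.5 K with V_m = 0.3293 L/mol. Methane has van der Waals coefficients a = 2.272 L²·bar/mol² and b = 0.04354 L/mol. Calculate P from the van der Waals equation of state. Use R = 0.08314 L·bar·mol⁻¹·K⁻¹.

P ≈ 117.7 bar

P = RT/(V_m − b) − a/V_m²
RT/(V_m − b) = (0.08314)(476.5)/(0.3293 − 0.04354) = 39.616/0.28576 = 138.63 bar
a/V_m² = 2.272/(0.3293)² = 20.952 bar
P = 138.63 − 20.952 = 117.7 bar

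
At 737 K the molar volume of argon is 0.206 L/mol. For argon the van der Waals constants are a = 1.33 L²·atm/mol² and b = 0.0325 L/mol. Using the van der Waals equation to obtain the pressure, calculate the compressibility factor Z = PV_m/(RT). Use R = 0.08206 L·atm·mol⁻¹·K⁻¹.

Z ≈ 1.081

P = RT/(V_m − b) − a/V_m² = (0.08206)(737)/(0.206 − 0.0325) − 1.33/(0.206)²
  = 60.478/0.17350 − 31.341 = 348.58 − 31.341 = 317.24 atm
Z = PV_m/(RT) = (317.24)(0.206)/((0.08206)(737)) = 65.351/60.478 = 1.081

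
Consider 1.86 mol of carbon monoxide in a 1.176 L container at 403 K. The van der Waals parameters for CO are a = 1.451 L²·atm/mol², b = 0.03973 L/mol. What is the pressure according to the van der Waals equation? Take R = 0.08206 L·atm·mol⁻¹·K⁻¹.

P = nRT/(V − nb) − a n²/V²
nRT/(V − nb) = (1.86)(0.08206)(403)/(1.176 − 1.86×0.03973) = 61.511/1.1021 = 55.813 atm
a n²/V² = (1.451)(1.86)²/(1.176)² = 3.6298 atm
P = 55.813 − 3.6298 = 52.18 atm

P ≈ 52.18 atm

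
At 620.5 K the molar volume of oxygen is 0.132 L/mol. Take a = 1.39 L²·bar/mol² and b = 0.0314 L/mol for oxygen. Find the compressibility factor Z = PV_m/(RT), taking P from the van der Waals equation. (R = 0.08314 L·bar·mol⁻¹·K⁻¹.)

P = RT/(V_m − b) − a/V_m² = (0.08314)(620.5)/(0.132 − 0.0314) − 1.39/(0.132)²
  = 51.588/0.10060 − 79.775 = 512.80 − 79.775 = 433.03 bar
Z = PV_m/(RT) = (433.03)(0.132)/((0.08314)(620.5)) = 57.160/51.588 = 1.108

Z ≈ 1.108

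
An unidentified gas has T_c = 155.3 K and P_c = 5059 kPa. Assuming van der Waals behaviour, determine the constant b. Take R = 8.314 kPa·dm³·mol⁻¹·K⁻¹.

b ≈ 0.03190 dm³/mol

From T_c = 8a/(27Rb) and P_c = a/(27b²): b = R T_c/(8 P_c).
b = (8.314)(155.3)/(8×5059) = 1291.2/40472 = 0.03190 dm³/mol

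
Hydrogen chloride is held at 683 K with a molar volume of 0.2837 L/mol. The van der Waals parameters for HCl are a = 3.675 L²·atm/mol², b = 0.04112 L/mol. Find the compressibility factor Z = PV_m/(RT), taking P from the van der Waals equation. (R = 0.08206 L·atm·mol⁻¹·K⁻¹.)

Z ≈ 0.9384

P = RT/(V_m − b) − a/V_m² = (0.08206)(683)/(0.2837 − 0.04112) − 3.675/(0.2837)²
  = 56.047/0.24258 − 45.660 = 231.05 − 45.660 = 185.39 atm
Z = PV_m/(RT) = (185.39)(0.2837)/((0.08206)(683)) = 52.595/56.047 = 0.9384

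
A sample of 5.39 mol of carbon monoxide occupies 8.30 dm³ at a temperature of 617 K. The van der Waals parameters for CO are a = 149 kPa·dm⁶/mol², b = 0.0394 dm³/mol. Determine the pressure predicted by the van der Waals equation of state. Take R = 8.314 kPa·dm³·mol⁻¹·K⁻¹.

P = nRT/(V − nb) − a n²/V²
nRT/(V − nb) = (5.39)(8.314)(617)/(8.30 − 5.39×0.0394) = 27649/8.0876 = 3418.7 kPa
a n²/V² = (149)(5.39)²/(8.30)² = 62.836 kPa
P = 3418.7 − 62.836 = 3356 kPa

P ≈ 3356 kPa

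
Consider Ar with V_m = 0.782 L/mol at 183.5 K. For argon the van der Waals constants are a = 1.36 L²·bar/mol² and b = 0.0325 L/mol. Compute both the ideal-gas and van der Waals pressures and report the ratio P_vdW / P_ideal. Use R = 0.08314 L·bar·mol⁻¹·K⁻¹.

P_vdW / P_ideal ≈ 0.9294

Ideal: P_ideal = RT/V_m = (0.08314)(183.5)/0.782 = 19.5092 bar
vdW: P = RT/(V_m − b) − a/V_m² = 15.2562/0.749500 − 1.36/0.611524 = 20.3552 − 2.22395 = 18.1313 bar
Ratio = 18.1313/19.5092 = 0.9294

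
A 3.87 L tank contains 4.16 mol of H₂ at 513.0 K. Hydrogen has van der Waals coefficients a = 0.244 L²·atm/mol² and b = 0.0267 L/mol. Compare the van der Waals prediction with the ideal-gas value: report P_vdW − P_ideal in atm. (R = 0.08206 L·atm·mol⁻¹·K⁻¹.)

ΔP ≈ 1.055 atm

Ideal: P_ideal = nRT/V = (4.16)(0.08206)(513.0)/3.87 = 45.2513 atm
vdW: P = nRT/(V − nb) − a n²/V² = 175.123/3.75893 − 4.22257/14.9769 = 46.5885 − 0.281939 = 46.3066 atm
ΔP = 46.3066 − 45.2513 = 1.055 atm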